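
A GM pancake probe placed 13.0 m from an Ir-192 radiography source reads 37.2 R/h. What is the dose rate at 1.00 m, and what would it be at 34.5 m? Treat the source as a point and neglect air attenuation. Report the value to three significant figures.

Using I₁d₁² = I₂d₂²,
At 1.00 m: 37.2 × (13.0/1.00)² = 37.2 × 169.0 = 6287 R/h
At 34.5 m: 6287 × (1.00/34.5)² = 6287 × 0.0008402 = 5.282 R/h.

6290 R/h; 5.28 R/h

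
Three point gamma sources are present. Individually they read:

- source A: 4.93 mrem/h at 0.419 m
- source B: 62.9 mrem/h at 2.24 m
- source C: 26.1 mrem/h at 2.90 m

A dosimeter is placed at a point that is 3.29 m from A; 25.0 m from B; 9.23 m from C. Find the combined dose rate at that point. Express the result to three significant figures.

Each source contributes Iᵢ·(dᵢ/rᵢ)²; contributions add.
A: 4.93 × (0.419/3.29)² = 0.07996 mrem/h
B: 62.9 × (2.24/25.0)² = 0.5050 mrem/h
C: 26.1 × (2.90/9.23)² = 2.577 mrem/h
Total = 0.07996 + 0.5050 + 2.577 = 3.162 mrem/h.

3.16 mrem/h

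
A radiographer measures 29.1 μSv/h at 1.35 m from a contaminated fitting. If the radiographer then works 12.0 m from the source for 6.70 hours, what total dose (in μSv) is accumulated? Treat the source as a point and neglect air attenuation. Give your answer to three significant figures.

2.47 μSv

By the inverse-square law, rate at 12.0 m:
(1.35/12.0)² = 0.01266, so 29.1 × 0.01266 = 0.3684 μSv/h.
Dose = rate × time = 0.3684 μSv/h × 6.700 h = 2.468 μSv.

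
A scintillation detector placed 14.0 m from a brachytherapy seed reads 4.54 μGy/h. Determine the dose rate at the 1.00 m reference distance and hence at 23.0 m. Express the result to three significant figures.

890 μGy/h; 1.68 μGy/h

By the inverse-square law,
At 1.00 m: (14.0/1.00)² = 196.0, so 4.54 × 196.0 = 889.8 μGy/h
At 23.0 m: (1.00/23.0)² = 0.001890, so 889.8 × 0.001890 = 1.682 μGy/h.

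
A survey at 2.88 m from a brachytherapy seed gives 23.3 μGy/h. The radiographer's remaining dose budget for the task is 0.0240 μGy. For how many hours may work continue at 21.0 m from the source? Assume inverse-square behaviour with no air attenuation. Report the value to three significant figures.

0.0548 h

By the inverse-square law, rate at 21.0 m:
(2.88/21.0)² = 0.01881, so 23.3 × 0.01881 = 0.4383 μGy/h.
Stay time = 0.0240 μGy ÷ 0.4383 μGy/h = 0.05476 h.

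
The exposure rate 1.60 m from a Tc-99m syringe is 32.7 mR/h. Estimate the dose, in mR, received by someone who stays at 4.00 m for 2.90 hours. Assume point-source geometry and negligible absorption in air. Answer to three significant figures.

Intensity scales as (d₁/d₂)², so rate at 4.00 m:
32.7 × (1.60/4.00)² = 32.7 × 0.1600 = 5.232 mR/h.
Dose = rate × time = 5.232 mR/h × 2.900 h = 15.17 mR.

15.2 mR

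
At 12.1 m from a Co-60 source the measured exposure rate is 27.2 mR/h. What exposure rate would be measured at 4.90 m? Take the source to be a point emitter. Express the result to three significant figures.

166 mR/h

Since intensity falls as 1/r², scaling from 12.1 m to 4.90 m:
(12.1/4.90)² = 6.098, so 27.2 × 6.098 = 165.9 mR/h.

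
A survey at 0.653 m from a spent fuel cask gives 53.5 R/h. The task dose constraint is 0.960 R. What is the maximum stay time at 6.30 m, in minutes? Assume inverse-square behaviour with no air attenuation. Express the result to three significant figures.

100 min

Applying the 1/r² law, rate at 6.30 m:
(0.653/6.30)² = 0.01074, so 53.5 × 0.01074 = 0.5746 R/h.
Stay time = 0.960 R ÷ 0.5746 R/h = 1.671 h = 100.3 min.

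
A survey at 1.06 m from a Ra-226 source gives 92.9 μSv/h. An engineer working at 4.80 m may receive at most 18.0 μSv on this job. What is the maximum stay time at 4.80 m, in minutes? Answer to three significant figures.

Since intensity falls as 1/r², rate at 4.80 m:
(1.06/4.80)² = 0.04877, so 92.9 × 0.04877 = 4.531 μSv/h.
Stay time = 18.0 μSv ÷ 4.531 μSv/h = 3.973 h = 238.4 min.

238 min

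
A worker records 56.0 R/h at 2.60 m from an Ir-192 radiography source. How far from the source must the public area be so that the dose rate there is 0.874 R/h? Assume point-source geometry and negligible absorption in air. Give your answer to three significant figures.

20.8 m

Using I₁d₁² = I₂d₂², d₂ = d₁·√(I₁/I₂).
I₁/I₂ = 56.0/0.874 = 64.07, so d₂ = 2.60 × √64.07 = 20.81 m.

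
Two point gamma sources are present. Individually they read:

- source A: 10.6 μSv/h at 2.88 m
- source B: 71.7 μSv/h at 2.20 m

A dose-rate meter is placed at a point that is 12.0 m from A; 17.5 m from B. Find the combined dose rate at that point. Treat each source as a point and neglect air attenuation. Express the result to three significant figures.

1.74 μSv/h

By superposition, sum each source's inverse-square contribution:
A: 10.6 × (2.88/12.0)² = 0.6106 μSv/h
B: 71.7 × (2.20/17.5)² = 1.133 μSv/h
Total = 0.6106 + 1.133 = 1.744 μSv/h.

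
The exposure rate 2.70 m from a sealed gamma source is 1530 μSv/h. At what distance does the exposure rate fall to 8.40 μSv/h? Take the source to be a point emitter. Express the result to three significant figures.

36.4 m

Using I₁d₁² = I₂d₂², d₂ = d₁·√(I₁/I₂).
I₁/I₂ = 1530/8.40 = 182.1, so d₂ = 2.70 × √182.1 = 36.43 m.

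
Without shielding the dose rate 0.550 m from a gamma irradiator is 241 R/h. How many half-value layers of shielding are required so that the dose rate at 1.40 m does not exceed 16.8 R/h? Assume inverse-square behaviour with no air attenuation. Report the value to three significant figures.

At 1.40 m, distance alone gives (0.550/1.40)² = 0.1543, so 241 × 0.1543 = 37.19 R/h.
Further attenuation needed: 37.19/16.8 = 2.214.
n = log₂(2.214) = 1.147 half-value layers.

1.15 half-value layers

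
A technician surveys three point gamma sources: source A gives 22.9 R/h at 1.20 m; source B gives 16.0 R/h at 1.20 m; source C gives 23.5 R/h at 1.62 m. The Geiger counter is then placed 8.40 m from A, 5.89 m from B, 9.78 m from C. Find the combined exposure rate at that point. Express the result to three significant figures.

Each source contributes Iᵢ·(dᵢ/rᵢ)²; contributions add.
A: 22.9 × (1.20/8.40)² = 0.4673 R/h
B: 16.0 × (1.20/5.89)² = 0.6641 R/h
C: 23.5 × (1.62/9.78)² = 0.6448 R/h
Total = 0.4673 + 0.6641 + 0.6448 = 1.776 R/h.

1.78 R/h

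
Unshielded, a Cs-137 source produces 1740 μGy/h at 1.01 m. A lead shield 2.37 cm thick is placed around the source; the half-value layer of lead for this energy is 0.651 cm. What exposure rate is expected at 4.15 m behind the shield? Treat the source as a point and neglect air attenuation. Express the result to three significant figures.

8.26 μGy/h

Distance alone: (1.01/4.15)² = 0.05923, so 1740 × 0.05923 = 103.1 μGy/h.
Shield: 2.37/0.651 = 3.641 half-value layers → attenuation 2^(−3.641) = 0.08016.
Combined: 103.1 × 0.08016 = 8.264 μGy/h.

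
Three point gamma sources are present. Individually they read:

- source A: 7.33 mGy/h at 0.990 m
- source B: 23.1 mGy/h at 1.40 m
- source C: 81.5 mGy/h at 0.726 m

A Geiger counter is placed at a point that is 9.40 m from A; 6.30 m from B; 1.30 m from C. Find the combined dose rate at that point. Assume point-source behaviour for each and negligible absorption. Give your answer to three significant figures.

By superposition, sum each source's inverse-square contribution:
A: 7.33 × (0.990/9.40)² = 0.08131 mGy/h
B: 23.1 × (1.40/6.30)² = 1.141 mGy/h
C: 81.5 × (0.726/1.30)² = 25.42 mGy/h
Total = 0.08131 + 1.141 + 25.42 = 26.64 mGy/h.

26.6 mGy/h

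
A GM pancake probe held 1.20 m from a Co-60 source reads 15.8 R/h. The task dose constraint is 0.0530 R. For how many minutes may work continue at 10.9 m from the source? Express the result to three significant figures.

16.6 min

Using I₁d₁² = I₂d₂², rate at 10.9 m:
15.8 × (1.20/10.9)² = 15.8 × 0.01212 = 0.1915 R/h.
Stay time = 0.0530 R ÷ 0.1915 R/h = 0.2768 h = 16.61 min.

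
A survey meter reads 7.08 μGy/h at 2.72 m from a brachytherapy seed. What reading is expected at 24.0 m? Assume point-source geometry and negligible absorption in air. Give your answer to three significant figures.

Using I₁d₁² = I₂d₂², the rate at 24.0 m is
(2.72/24.0)² = 0.01284, so 7.08 × 0.01284 = 0.09091 μGy/h.

0.0909 μGy/h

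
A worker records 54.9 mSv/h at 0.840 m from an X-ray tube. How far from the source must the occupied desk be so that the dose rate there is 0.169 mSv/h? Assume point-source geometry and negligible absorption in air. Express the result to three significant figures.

Applying the 1/r² law, d₂ = d₁·√(I₁/I₂).
I₁/I₂ = 54.9/0.169 = 324.9, so d₂ = 0.840 × √324.9 = 15.14 m.

15.1 m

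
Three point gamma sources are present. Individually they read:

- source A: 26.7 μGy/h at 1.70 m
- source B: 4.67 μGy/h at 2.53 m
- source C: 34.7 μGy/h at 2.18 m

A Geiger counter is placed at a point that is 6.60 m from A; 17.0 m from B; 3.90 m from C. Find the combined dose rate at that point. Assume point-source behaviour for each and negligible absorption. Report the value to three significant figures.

12.7 μGy/h

By superposition, sum each source's inverse-square contribution:
A: 26.7 × (1.70/6.60)² = 1.771 μGy/h
B: 4.67 × (2.53/17.0)² = 0.1034 μGy/h
C: 34.7 × (2.18/3.90)² = 10.84 μGy/h
Total = 1.771 + 0.1034 + 10.84 = 12.71 μGy/h.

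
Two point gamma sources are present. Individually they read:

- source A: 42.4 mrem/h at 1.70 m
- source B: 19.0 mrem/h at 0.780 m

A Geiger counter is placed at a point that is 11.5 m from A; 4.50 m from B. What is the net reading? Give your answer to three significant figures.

Each source contributes Iᵢ·(dᵢ/rᵢ)²; contributions add.
A: 42.4 × (1.70/11.5)² = 0.9265 mrem/h
B: 19.0 × (0.780/4.50)² = 0.5708 mrem/h
Total = 0.9265 + 0.5708 = 1.497 mrem/h.

1.50 mrem/h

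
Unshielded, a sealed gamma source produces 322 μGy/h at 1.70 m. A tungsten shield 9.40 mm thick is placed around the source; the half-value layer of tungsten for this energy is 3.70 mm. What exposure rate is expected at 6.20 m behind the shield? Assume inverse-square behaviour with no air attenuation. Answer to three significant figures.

Distance alone: (1.70/6.20)² = 0.07518, so 322 × 0.07518 = 24.21 μGy/h.
Shield: 9.40/3.70 = 2.541 half-value layers → attenuation 2^(−2.541) = 0.1718.
Combined: 24.21 × 0.1718 = 4.159 μGy/h.

4.16 μGy/h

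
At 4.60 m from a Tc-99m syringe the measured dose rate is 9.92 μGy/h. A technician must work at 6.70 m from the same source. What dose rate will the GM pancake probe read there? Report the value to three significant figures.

Using I₁d₁² = I₂d₂², scaling from 4.60 m to 6.70 m:
9.92 × (4.60/6.70)² = 9.92 × 0.4714 = 4.676 μGy/h.

4.68 μGy/h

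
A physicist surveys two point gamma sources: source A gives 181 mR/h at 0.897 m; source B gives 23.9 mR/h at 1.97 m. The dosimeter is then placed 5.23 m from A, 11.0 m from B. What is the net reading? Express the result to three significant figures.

6.09 mR/h

By superposition, sum each source's inverse-square contribution:
A: 181 × (0.897/5.23)² = 5.324 mR/h
B: 23.9 × (1.97/11.0)² = 0.7666 mR/h
Total = 5.324 + 0.7666 = 6.091 mR/h.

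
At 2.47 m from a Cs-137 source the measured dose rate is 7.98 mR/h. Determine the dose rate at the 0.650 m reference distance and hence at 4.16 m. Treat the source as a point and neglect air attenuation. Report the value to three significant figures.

Intensity scales as (d₁/d₂)², so
At 0.650 m: 7.98 × (2.47/0.650)² = 7.98 × 14.44 = 115.2 mR/h
At 4.16 m: 115.2 × (0.650/4.16)² = 115.2 × 0.02441 = 2.812 mR/h.

115 mR/h; 2.81 mR/h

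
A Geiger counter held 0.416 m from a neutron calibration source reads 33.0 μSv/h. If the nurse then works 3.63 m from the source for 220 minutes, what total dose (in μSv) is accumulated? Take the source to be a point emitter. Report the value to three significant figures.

1.59 μSv

Intensity scales as (d₁/d₂)², so rate at 3.63 m:
(0.416/3.63)² = 0.01313, so 33.0 × 0.01313 = 0.4333 μSv/h.
Dose = rate × time = 0.4333 μSv/h × 3.667 h = 1.589 μSv.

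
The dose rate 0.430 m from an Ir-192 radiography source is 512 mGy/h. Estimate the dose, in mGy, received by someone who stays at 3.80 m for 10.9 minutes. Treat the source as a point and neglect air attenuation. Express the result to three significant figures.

By the inverse-square law, rate at 3.80 m:
512 × (0.430/3.80)² = 512 × 0.01280 = 6.554 mGy/h.
Dose = rate × time = 6.554 mGy/h × 0.1817 h = 1.191 mGy.

1.19 mGy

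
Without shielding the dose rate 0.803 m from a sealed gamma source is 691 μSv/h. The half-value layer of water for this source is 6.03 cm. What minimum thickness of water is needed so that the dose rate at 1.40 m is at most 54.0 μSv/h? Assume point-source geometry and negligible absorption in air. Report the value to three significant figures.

12.5 cm

At 1.40 m, distance alone gives 691 × (0.803/1.40)² = 691 × 0.3290 = 227.3 μSv/h.
Further attenuation needed: 227.3/54.0 = 4.209.
n = log₂(4.209) = 2.073 half-value layers.
Thickness = 2.073 × 6.03 cm = 12.50 cm.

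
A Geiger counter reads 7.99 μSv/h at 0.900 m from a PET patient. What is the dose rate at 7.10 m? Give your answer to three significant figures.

0.128 μSv/h

Since intensity falls as 1/r², the rate at 7.10 m is
7.99 × (0.900/7.10)² = 7.99 × 0.01607 = 0.1284 μSv/h.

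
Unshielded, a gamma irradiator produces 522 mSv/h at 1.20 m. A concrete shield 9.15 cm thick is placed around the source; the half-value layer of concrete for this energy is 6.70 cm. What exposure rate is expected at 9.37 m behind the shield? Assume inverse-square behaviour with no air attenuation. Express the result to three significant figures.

3.32 mSv/h

Distance alone: (1.20/9.37)² = 0.01640, so 522 × 0.01640 = 8.561 mSv/h.
Shield: 9.15/6.70 = 1.366 half-value layers → attenuation 2^(−1.366) = 0.3880.
Combined: 8.561 × 0.3880 = 3.322 mSv/h.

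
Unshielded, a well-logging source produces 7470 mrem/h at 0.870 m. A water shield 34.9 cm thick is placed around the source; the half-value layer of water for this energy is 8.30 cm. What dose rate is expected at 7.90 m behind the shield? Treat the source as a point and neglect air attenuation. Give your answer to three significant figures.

4.91 mrem/h

Distance alone: (0.870/7.90)² = 0.01213, so 7470 × 0.01213 = 90.61 mrem/h.
Shield: 34.9/8.30 = 4.205 half-value layers → attenuation 2^(−4.205) = 0.05422.
Combined: 90.61 × 0.05422 = 4.913 mrem/h.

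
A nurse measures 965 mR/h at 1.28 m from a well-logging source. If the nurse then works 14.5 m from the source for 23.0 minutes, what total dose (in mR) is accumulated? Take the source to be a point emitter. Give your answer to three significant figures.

Since intensity falls as 1/r², rate at 14.5 m:
(1.28/14.5)² = 0.007793, so 965 × 0.007793 = 7.520 mR/h.
Dose = rate × time = 7.520 mR/h × 0.3833 h = 2.882 mR.

2.88 mR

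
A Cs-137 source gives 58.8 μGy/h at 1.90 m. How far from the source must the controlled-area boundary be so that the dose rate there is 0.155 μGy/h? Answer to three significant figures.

37.0 m

Applying the 1/r² law, d₂ = d₁·√(I₁/I₂).
I₁/I₂ = 58.8/0.155 = 379.4, so d₂ = 1.90 × √379.4 = 37.01 m.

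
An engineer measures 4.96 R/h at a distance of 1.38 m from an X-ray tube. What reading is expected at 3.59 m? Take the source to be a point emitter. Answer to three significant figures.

0.733 R/h

Intensity scales as (d₁/d₂)², so the rate at 3.59 m is
(1.38/3.59)² = 0.1478, so 4.96 × 0.1478 = 0.7331 R/h.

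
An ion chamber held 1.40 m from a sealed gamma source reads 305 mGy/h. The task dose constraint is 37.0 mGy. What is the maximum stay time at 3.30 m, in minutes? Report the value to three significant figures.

Applying the 1/r² law, rate at 3.30 m:
305 × (1.40/3.30)² = 305 × 0.1800 = 54.90 mGy/h.
Stay time = 37.0 mGy ÷ 54.90 mGy/h = 0.6740 h = 40.44 min.

40.4 min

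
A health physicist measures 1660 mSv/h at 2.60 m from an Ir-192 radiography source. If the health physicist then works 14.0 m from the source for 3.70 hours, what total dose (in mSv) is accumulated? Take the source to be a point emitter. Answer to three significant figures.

212 mSv

Applying the 1/r² law, rate at 14.0 m:
(2.60/14.0)² = 0.03449, so 1660 × 0.03449 = 57.25 mSv/h.
Dose = rate × time = 57.25 mSv/h × 3.700 h = 211.8 mSv.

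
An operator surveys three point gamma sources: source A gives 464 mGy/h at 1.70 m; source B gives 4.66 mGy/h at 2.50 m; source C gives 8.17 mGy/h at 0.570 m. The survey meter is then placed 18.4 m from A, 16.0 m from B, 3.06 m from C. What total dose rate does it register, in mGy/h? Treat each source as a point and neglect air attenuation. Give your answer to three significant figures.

4.36 mGy/h

Each source contributes Iᵢ·(dᵢ/rᵢ)²; contributions add.
A: 464 × (1.70/18.4)² = 3.961 mGy/h
B: 4.66 × (2.50/16.0)² = 0.1138 mGy/h
C: 8.17 × (0.570/3.06)² = 0.2835 mGy/h
Total = 3.961 + 0.1138 + 0.2835 = 4.358 mGy/h.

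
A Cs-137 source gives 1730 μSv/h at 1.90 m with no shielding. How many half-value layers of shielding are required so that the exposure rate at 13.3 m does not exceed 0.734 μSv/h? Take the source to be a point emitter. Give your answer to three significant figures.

5.59 half-value layers

At 13.3 m, distance alone gives (1.90/13.3)² = 0.02041, so 1730 × 0.02041 = 35.31 μSv/h.
Further attenuation needed: 35.31/0.734 = 48.11.
n = log₂(48.11) = 5.588 half-value layers.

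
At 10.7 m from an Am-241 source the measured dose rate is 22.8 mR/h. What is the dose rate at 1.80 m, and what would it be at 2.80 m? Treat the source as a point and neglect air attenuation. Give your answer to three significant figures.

Applying the 1/r² law,
At 1.80 m: (10.7/1.80)² = 35.34, so 22.8 × 35.34 = 805.8 mR/h
At 2.80 m: 805.8 × (1.80/2.80)² = 805.8 × 0.4133 = 333.0 mR/h.

806 mR/h; 333 mR/h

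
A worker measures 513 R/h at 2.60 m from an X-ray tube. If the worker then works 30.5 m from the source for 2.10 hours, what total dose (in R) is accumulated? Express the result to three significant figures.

7.83 R

By the inverse-square law, rate at 30.5 m:
(2.60/30.5)² = 0.007267, so 513 × 0.007267 = 3.728 R/h.
Dose = rate × time = 3.728 R/h × 2.100 h = 7.829 R.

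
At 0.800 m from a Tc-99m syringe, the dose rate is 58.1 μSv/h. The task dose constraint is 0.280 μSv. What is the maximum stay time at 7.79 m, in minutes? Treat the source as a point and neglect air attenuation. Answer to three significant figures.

27.4 min

Applying the 1/r² law, rate at 7.79 m:
(0.800/7.79)² = 0.01055, so 58.1 × 0.01055 = 0.6130 μSv/h.
Stay time = 0.280 μSv ÷ 0.6130 μSv/h = 0.4568 h = 27.41 min.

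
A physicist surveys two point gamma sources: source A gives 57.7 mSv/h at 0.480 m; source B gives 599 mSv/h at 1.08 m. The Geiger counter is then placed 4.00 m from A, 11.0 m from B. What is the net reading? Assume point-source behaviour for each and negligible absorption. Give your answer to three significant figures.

6.61 mSv/h

Each source contributes Iᵢ·(dᵢ/rᵢ)²; contributions add.
A: 57.7 × (0.480/4.00)² = 0.8309 mSv/h
B: 599 × (1.08/11.0)² = 5.774 mSv/h
Total = 0.8309 + 5.774 = 6.605 mSv/h.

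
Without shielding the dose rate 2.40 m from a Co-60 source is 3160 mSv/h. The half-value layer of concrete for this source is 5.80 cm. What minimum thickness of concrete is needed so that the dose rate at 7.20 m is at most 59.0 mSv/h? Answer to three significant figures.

At 7.20 m, distance alone gives (2.40/7.20)² = 0.1111, so 3160 × 0.1111 = 351.1 mSv/h.
Further attenuation needed: 351.1/59.0 = 5.951.
n = log₂(5.951) = 2.573 half-value layers.
Thickness = 2.573 × 5.80 cm = 14.92 cm.

14.9 cm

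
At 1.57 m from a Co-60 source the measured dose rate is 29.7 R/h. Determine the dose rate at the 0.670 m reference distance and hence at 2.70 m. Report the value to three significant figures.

163 R/h; 10.0 R/h

Applying the 1/r² law,
At 0.670 m: 29.7 × (1.57/0.670)² = 29.7 × 5.491 = 163.1 R/h
At 2.70 m: (0.670/2.70)² = 0.06158, so 163.1 × 0.06158 = 10.04 R/h.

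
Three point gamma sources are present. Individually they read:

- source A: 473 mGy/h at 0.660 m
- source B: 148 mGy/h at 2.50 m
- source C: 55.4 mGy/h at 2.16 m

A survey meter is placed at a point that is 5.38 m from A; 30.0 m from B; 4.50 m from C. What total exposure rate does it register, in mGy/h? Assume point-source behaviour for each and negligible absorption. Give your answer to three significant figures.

By superposition, sum each source's inverse-square contribution:
A: 473 × (0.660/5.38)² = 7.118 mGy/h
B: 148 × (2.50/30.0)² = 1.028 mGy/h
C: 55.4 × (2.16/4.50)² = 12.76 mGy/h
Total = 7.118 + 1.028 + 12.76 = 20.91 mGy/h.

20.9 mGy/h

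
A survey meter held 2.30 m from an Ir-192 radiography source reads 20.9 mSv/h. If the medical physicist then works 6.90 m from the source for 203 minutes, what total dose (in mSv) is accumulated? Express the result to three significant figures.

7.86 mSv

Using I₁d₁² = I₂d₂², rate at 6.90 m:
(2.30/6.90)² = 0.1111, so 20.9 × 0.1111 = 2.322 mSv/h.
Dose = rate × time = 2.322 mSv/h × 3.383 h = 7.855 mSv.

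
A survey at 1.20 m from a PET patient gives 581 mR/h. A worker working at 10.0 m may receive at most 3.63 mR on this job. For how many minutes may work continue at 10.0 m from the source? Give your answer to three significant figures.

26.0 min

Intensity scales as (d₁/d₂)², so rate at 10.0 m:
(1.20/10.0)² = 0.01440, so 581 × 0.01440 = 8.366 mR/h.
Stay time = 3.63 mR ÷ 8.366 mR/h = 0.4339 h = 26.03 min.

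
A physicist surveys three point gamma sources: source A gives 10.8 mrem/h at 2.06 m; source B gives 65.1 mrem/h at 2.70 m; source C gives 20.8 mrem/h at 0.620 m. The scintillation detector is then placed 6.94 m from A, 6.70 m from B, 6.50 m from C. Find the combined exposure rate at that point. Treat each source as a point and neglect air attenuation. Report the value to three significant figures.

Each source contributes Iᵢ·(dᵢ/rᵢ)²; contributions add.
A: 10.8 × (2.06/6.94)² = 0.9516 mrem/h
B: 65.1 × (2.70/6.70)² = 10.57 mrem/h
C: 20.8 × (0.620/6.50)² = 0.1892 mrem/h
Total = 0.9516 + 10.57 + 0.1892 = 11.71 mrem/h.

11.7 mrem/h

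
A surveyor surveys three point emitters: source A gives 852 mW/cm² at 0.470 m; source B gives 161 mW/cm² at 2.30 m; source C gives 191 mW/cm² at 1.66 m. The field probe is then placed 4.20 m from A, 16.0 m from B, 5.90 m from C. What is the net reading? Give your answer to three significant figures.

29.1 mW/cm²

Each source contributes Iᵢ·(dᵢ/rᵢ)²; contributions add.
A: 852 × (0.470/4.20)² = 10.67 mW/cm²
B: 161 × (2.30/16.0)² = 3.327 mW/cm²
C: 191 × (1.66/5.90)² = 15.12 mW/cm²
Total = 10.67 + 3.327 + 15.12 = 29.12 mW/cm².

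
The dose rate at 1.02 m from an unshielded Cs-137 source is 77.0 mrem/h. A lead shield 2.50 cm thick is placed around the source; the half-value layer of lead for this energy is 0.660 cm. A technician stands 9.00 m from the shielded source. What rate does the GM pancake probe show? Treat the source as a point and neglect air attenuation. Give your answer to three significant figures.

0.0716 mrem/h

Distance alone: (1.02/9.00)² = 0.01284, so 77.0 × 0.01284 = 0.9887 mrem/h.
Shield: 2.50/0.660 = 3.788 half-value layers → attenuation 2^(−3.788) = 0.07239.
Combined: 0.9887 × 0.07239 = 0.07157 mrem/h.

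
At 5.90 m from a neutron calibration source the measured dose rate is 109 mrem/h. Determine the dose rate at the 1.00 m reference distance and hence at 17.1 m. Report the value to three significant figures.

Since intensity falls as 1/r²,
At 1.00 m: 109 × (5.90/1.00)² = 109 × 34.81 = 3794 mrem/h
At 17.1 m: (1.00/17.1)² = 0.003420, so 3794 × 0.003420 = 12.98 mrem/h.

3790 mrem/h; 13.0 mrem/h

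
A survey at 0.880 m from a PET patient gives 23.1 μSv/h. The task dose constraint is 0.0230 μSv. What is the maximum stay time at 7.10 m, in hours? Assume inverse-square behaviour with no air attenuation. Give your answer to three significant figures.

0.0648 h

Applying the 1/r² law, rate at 7.10 m:
23.1 × (0.880/7.10)² = 23.1 × 0.01536 = 0.3548 μSv/h.
Stay time = 0.0230 μSv ÷ 0.3548 μSv/h = 0.06483 h.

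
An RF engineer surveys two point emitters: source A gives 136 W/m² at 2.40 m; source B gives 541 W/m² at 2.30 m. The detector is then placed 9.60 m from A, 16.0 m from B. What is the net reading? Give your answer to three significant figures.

19.7 W/m²

By superposition, sum each source's inverse-square contribution:
A: 136 × (2.40/9.60)² = 8.500 W/m²
B: 541 × (2.30/16.0)² = 11.18 W/m²
Total = 8.500 + 11.18 = 19.68 W/m².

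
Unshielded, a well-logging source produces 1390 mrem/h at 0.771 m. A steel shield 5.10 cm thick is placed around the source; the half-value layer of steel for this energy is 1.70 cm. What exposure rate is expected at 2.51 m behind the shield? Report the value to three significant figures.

16.4 mrem/h

Distance alone: (0.771/2.51)² = 0.09435, so 1390 × 0.09435 = 131.1 mrem/h.
Shield: 5.10/1.70 = 3.000 half-value layers → attenuation 2^(−3.000) = 0.1250.
Combined: 131.1 × 0.1250 = 16.39 mrem/h.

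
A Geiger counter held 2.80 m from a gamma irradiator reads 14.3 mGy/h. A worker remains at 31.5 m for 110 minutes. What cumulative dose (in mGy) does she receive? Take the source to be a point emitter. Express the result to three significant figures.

Intensity scales as (d₁/d₂)², so rate at 31.5 m:
14.3 × (2.80/31.5)² = 14.3 × 0.007901 = 0.1130 mGy/h.
Dose = rate × time = 0.1130 mGy/h × 1.833 h = 0.2071 mGy.

0.207 mGy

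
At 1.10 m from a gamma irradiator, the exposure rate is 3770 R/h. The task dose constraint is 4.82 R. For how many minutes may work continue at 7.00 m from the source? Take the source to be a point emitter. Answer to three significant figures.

By the inverse-square law, rate at 7.00 m:
(1.10/7.00)² = 0.02469, so 3770 × 0.02469 = 93.08 R/h.
Stay time = 4.82 R ÷ 93.08 R/h = 0.05178 h = 3.107 min.

3.11 min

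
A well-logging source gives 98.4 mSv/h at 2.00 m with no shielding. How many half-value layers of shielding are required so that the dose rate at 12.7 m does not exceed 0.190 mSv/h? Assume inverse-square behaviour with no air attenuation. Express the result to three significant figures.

At 12.7 m, distance alone gives 98.4 × (2.00/12.7)² = 98.4 × 0.02480 = 2.440 mSv/h.
Further attenuation needed: 2.440/0.190 = 12.84.
n = log₂(12.84) = 3.683 half-value layers.

3.68 half-value layers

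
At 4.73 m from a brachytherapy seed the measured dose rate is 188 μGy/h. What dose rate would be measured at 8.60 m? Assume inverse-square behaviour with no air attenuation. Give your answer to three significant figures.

Since intensity falls as 1/r², scaling from 4.73 m to 8.60 m:
(4.73/8.60)² = 0.3025, so 188 × 0.3025 = 56.87 μGy/h.

56.9 μGy/h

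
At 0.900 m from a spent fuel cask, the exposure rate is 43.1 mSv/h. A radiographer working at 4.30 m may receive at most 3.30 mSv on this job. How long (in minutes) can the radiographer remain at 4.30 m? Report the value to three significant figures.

Intensity scales as (d₁/d₂)², so rate at 4.30 m:
(0.900/4.30)² = 0.04381, so 43.1 × 0.04381 = 1.888 mSv/h.
Stay time = 3.30 mSv ÷ 1.888 mSv/h = 1.748 h = 104.9 min.

105 min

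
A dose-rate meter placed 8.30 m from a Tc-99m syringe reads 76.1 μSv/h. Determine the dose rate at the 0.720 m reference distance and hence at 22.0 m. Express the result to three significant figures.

10100 μSv/h; 10.8 μSv/h

Since intensity falls as 1/r²,
At 0.720 m: (8.30/0.720)² = 132.9, so 76.1 × 132.9 = 10110 μSv/h
At 22.0 m: 10110 × (0.720/22.0)² = 10110 × 0.001071 = 10.83 μSv/h.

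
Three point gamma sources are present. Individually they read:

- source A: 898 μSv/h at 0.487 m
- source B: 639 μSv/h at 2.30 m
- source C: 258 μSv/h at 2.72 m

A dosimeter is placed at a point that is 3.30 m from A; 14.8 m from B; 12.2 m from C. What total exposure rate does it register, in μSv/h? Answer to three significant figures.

By superposition, sum each source's inverse-square contribution:
A: 898 × (0.487/3.30)² = 19.56 μSv/h
B: 639 × (2.30/14.8)² = 15.43 μSv/h
C: 258 × (2.72/12.2)² = 12.82 μSv/h
Total = 19.56 + 15.43 + 12.82 = 47.81 μSv/h.

47.8 μSv/h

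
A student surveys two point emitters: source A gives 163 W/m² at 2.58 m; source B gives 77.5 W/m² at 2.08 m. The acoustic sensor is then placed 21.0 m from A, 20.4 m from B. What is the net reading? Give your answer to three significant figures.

3.27 W/m²

Each source contributes Iᵢ·(dᵢ/rᵢ)²; contributions add.
A: 163 × (2.58/21.0)² = 2.460 W/m²
B: 77.5 × (2.08/20.4)² = 0.8057 W/m²
Total = 2.460 + 0.8057 = 3.266 W/m².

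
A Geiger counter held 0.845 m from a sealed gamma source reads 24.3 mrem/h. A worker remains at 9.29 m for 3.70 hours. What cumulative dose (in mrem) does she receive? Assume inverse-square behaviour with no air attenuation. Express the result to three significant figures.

0.744 mrem

Applying the 1/r² law, rate at 9.29 m:
(0.845/9.29)² = 0.008273, so 24.3 × 0.008273 = 0.2010 mrem/h.
Dose = rate × time = 0.2010 mrem/h × 3.700 h = 0.7437 mrem.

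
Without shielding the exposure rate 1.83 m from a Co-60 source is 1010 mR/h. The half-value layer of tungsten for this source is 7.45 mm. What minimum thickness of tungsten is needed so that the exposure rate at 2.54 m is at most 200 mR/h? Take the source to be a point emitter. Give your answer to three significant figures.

10.4 mm

At 2.54 m, distance alone gives 1010 × (1.83/2.54)² = 1010 × 0.5191 = 524.3 mR/h.
Further attenuation needed: 524.3/200 = 2.621.
n = log₂(2.621) = 1.390 half-value layers.
Thickness = 1.390 × 7.45 mm = 10.36 mm.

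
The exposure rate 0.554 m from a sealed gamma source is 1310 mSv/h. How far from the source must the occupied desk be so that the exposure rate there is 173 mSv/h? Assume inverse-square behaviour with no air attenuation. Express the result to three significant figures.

1.52 m

By the inverse-square law, d₂ = d₁·√(I₁/I₂).
I₁/I₂ = 1310/173 = 7.572, so d₂ = 0.554 × √7.572 = 1.524 m.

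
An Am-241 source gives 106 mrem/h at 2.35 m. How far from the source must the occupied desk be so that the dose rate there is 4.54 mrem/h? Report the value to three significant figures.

Using I₁d₁² = I₂d₂², d₂ = d₁·√(I₁/I₂).
I₁/I₂ = 106/4.54 = 23.35, so d₂ = 2.35 × √23.35 = 11.36 m.

11.4 m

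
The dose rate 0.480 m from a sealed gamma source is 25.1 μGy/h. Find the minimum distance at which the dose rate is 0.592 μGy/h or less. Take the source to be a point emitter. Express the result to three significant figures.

3.13 m

Intensity scales as (d₁/d₂)², so d₂ = d₁·√(I₁/I₂).
I₁/I₂ = 25.1/0.592 = 42.40, so d₂ = 0.480 × √42.40 = 3.126 m.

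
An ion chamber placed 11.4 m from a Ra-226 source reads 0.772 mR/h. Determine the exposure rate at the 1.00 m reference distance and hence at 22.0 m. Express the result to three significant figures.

100 mR/h; 0.207 mR/h

Using I₁d₁² = I₂d₂²,
At 1.00 m: (11.4/1.00)² = 130.0, so 0.772 × 130.0 = 100.4 mR/h
At 22.0 m: (1.00/22.0)² = 0.002066, so 100.4 × 0.002066 = 0.2074 mR/h.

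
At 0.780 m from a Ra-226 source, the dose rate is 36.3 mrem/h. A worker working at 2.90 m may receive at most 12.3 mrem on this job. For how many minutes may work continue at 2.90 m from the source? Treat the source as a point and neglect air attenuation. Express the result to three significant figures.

281 min

Using I₁d₁² = I₂d₂², rate at 2.90 m:
(0.780/2.90)² = 0.07234, so 36.3 × 0.07234 = 2.626 mrem/h.
Stay time = 12.3 mrem ÷ 2.626 mrem/h = 4.684 h = 281.0 min.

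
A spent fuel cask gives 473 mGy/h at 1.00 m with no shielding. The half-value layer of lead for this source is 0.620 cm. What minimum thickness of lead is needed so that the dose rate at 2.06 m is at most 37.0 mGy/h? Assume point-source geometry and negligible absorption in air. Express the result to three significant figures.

At 2.06 m, distance alone gives (1.00/2.06)² = 0.2356, so 473 × 0.2356 = 111.4 mGy/h.
Further attenuation needed: 111.4/37.0 = 3.011.
n = log₂(3.011) = 1.590 half-value layers.
Thickness = 1.590 × 0.620 cm = 0.9858 cm.

0.986 cm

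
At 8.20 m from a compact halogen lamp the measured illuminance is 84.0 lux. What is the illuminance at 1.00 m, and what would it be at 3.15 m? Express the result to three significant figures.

Intensity scales as (d₁/d₂)², so
At 1.00 m: 84.0 × (8.20/1.00)² = 84.0 × 67.24 = 5648 lux
At 3.15 m: 5648 × (1.00/3.15)² = 5648 × 0.1008 = 569.3 lux.

5650 lux; 569 lux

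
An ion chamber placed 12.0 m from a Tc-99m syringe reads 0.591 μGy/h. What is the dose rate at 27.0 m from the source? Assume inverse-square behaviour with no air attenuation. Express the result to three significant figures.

0.117 μGy/h

Intensity scales as (d₁/d₂)², so scaling from 12.0 m to 27.0 m:
0.591 × (12.0/27.0)² = 0.591 × 0.1975 = 0.1167 μGy/h.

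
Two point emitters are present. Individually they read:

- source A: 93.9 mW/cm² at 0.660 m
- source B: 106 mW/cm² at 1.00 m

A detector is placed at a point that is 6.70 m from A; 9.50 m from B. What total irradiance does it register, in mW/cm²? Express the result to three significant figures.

Each source contributes Iᵢ·(dᵢ/rᵢ)²; contributions add.
A: 93.9 × (0.660/6.70)² = 0.9112 mW/cm²
B: 106 × (1.00/9.50)² = 1.175 mW/cm²
Total = 0.9112 + 1.175 = 2.086 mW/cm².

2.09 mW/cm²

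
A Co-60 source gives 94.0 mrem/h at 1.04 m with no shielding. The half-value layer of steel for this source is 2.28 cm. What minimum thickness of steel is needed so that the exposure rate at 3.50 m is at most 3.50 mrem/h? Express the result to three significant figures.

2.84 cm

At 3.50 m, distance alone gives (1.04/3.50)² = 0.08829, so 94.0 × 0.08829 = 8.299 mrem/h.
Further attenuation needed: 8.299/3.50 = 2.371.
n = log₂(2.371) = 1.245 half-value layers.
Thickness = 1.245 × 2.28 cm = 2.839 cm.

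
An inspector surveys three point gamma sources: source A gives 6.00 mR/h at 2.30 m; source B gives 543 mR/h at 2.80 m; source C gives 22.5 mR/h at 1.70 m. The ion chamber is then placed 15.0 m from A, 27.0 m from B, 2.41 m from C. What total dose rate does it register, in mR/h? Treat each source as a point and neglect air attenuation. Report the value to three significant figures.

By superposition, sum each source's inverse-square contribution:
A: 6.00 × (2.30/15.0)² = 0.1411 mR/h
B: 543 × (2.80/27.0)² = 5.840 mR/h
C: 22.5 × (1.70/2.41)² = 11.20 mR/h
Total = 0.1411 + 5.840 + 11.20 = 17.18 mR/h.

17.2 mR/h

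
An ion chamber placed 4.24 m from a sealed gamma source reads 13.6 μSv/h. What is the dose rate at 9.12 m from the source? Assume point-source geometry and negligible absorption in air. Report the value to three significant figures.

Applying the 1/r² law, scaling from 4.24 m to 9.12 m:
13.6 × (4.24/9.12)² = 13.6 × 0.2161 = 2.939 μSv/h.

2.94 μSv/h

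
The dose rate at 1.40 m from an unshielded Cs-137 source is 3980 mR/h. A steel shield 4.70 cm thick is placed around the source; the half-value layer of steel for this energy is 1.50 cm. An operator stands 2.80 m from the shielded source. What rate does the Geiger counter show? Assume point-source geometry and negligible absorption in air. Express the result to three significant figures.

Distance alone: (1.40/2.80)² = 0.2500, so 3980 × 0.2500 = 995.0 mR/h.
Shield: 4.70/1.50 = 3.133 half-value layers → attenuation 2^(−3.133) = 0.1140.
Combined: 995.0 × 0.1140 = 113.4 mR/h.

113 mR/h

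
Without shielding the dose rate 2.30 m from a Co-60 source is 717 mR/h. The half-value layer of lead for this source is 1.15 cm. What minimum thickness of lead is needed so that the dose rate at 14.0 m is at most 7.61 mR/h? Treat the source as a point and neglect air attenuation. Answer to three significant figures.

At 14.0 m, distance alone gives 717 × (2.30/14.0)² = 717 × 0.02699 = 19.35 mR/h.
Further attenuation needed: 19.35/7.61 = 2.543.
n = log₂(2.543) = 1.347 half-value layers.
Thickness = 1.347 × 1.15 cm = 1.549 cm.

1.55 cm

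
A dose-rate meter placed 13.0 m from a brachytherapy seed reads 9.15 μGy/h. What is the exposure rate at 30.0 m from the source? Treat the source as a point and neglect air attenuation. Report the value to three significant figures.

Using I₁d₁² = I₂d₂², scaling from 13.0 m to 30.0 m:
(13.0/30.0)² = 0.1878, so 9.15 × 0.1878 = 1.718 μGy/h.

1.72 μGy/h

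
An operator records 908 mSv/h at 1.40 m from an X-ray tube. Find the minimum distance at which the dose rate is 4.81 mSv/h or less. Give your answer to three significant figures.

Applying the 1/r² law, d₂ = d₁·√(I₁/I₂).
I₁/I₂ = 908/4.81 = 188.8, so d₂ = 1.40 × √188.8 = 19.24 m.

19.2 m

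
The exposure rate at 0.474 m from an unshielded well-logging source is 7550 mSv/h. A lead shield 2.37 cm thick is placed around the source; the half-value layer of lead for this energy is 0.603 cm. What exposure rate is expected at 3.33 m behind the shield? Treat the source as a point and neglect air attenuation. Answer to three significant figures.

Distance alone: (0.474/3.33)² = 0.02026, so 7550 × 0.02026 = 153.0 mSv/h.
Shield: 2.37/0.603 = 3.930 half-value layers → attenuation 2^(−3.930) = 0.06561.
Combined: 153.0 × 0.06561 = 10.04 mSv/h.

10.0 mSv/h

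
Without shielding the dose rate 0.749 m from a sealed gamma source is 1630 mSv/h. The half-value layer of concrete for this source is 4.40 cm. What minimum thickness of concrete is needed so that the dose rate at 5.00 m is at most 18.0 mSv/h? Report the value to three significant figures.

4.50 cm

At 5.00 m, distance alone gives 1630 × (0.749/5.00)² = 1630 × 0.02244 = 36.58 mSv/h.
Further attenuation needed: 36.58/18.0 = 2.032.
n = log₂(2.032) = 1.023 half-value layers.
Thickness = 1.023 × 4.40 cm = 4.501 cm.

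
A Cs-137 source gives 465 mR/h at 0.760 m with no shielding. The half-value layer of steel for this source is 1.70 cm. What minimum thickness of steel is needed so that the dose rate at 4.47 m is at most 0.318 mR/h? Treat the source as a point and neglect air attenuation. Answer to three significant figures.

9.18 cm

At 4.47 m, distance alone gives 465 × (0.760/4.47)² = 465 × 0.02891 = 13.44 mR/h.
Further attenuation needed: 13.44/0.318 = 42.26.
n = log₂(42.26) = 5.401 half-value layers.
Thickness = 5.401 × 1.70 cm = 9.182 cm.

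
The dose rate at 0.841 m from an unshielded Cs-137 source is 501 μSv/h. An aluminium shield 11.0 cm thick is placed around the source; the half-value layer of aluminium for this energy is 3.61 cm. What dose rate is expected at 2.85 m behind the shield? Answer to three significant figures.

Distance alone: (0.841/2.85)² = 0.08708, so 501 × 0.08708 = 43.63 μSv/h.
Shield: 11.0/3.61 = 3.047 half-value layers → attenuation 2^(−3.047) = 0.1210.
Combined: 43.63 × 0.1210 = 5.279 μSv/h.

5.28 μSv/h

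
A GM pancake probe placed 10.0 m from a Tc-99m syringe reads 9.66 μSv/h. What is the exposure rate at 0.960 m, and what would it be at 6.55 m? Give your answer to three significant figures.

1050 μSv/h; 22.5 μSv/h

Intensity scales as (d₁/d₂)², so
At 0.960 m: (10.0/0.960)² = 108.5, so 9.66 × 108.5 = 1048 μSv/h
At 6.55 m: 1048 × (0.960/6.55)² = 1048 × 0.02148 = 22.51 μSv/h.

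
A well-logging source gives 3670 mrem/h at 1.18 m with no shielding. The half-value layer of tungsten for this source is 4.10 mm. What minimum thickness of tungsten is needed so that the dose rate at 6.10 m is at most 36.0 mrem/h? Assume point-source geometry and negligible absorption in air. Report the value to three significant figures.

At 6.10 m, distance alone gives 3670 × (1.18/6.10)² = 3670 × 0.03742 = 137.3 mrem/h.
Further attenuation needed: 137.3/36.0 = 3.814.
n = log₂(3.814) = 1.931 half-value layers.
Thickness = 1.931 × 4.10 mm = 7.917 mm.

7.92 mm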